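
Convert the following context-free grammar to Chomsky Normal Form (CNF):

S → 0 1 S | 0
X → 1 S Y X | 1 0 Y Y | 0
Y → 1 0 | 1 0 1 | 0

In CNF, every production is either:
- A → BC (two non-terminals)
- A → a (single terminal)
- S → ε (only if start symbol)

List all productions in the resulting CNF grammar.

T0 → 0; T1 → 1; S → 0; X → 0; Y → 0; S → T0 X0; X0 → T1 S; X → T1 X1; X1 → S X2; X2 → Y X; X → T1 X3; X3 → T0 X4; X4 → Y Y; Y → T1 T0; Y → T1 X5; X5 → T0 T1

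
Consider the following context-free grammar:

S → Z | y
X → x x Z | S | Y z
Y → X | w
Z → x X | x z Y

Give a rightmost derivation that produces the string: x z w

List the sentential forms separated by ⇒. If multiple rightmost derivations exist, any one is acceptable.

S ⇒ Z ⇒ x z Y ⇒ x z w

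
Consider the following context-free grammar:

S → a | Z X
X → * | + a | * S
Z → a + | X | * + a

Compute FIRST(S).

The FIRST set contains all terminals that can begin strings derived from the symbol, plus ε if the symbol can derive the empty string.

We compute FIRST(S) using the standard algorithm.
FIRST(S) = {*, +, a}
FIRST(X) = {*, +}
FIRST(Z) = {*, +, a}
Therefore, FIRST(S) = {*, +, a}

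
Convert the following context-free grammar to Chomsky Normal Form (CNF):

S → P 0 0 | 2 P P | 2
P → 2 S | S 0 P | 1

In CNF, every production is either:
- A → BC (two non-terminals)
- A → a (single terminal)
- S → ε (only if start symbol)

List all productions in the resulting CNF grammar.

T0 → 0; T2 → 2; S → 2; P → 1; S → P X0; X0 → T0 T0; S → T2 X1; X1 → P P; P → T2 S; P → S X2; X2 → T0 P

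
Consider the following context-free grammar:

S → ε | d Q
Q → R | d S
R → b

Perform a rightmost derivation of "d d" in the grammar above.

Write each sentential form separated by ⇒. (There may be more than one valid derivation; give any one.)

S ⇒ d Q ⇒ d d S ⇒ d d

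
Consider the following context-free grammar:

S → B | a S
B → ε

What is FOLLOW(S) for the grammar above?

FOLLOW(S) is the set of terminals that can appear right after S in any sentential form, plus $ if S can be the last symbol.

We compute FOLLOW(S) using the standard algorithm.
FOLLOW(S) starts with {$}.
FIRST(B) = {ε}
FIRST(S) = {a, ε}
FOLLOW(B) = {$}
FOLLOW(S) = {$}
Therefore, FOLLOW(S) = {$}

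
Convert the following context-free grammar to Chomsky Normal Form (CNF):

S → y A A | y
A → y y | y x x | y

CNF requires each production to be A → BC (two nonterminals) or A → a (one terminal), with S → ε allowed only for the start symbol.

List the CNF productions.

TY → y; S → y; TX → x; A → y; S → TY X0; X0 → A A; A → TY TY; A → TY X1; X1 → TX TX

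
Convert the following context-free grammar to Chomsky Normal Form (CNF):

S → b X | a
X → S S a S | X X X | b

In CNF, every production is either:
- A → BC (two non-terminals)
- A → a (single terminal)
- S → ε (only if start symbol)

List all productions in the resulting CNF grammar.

TB → b; S → a; TA → a; X → b; S → TB X; X → S X0; X0 → S X1; X1 → TA S; X → X X2; X2 → X X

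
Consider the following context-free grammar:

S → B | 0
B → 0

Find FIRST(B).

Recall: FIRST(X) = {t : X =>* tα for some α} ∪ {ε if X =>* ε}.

We compute FIRST(B) using the standard algorithm.
FIRST(B) = {0}
FIRST(S) = {0}
Therefore, FIRST(B) = {0}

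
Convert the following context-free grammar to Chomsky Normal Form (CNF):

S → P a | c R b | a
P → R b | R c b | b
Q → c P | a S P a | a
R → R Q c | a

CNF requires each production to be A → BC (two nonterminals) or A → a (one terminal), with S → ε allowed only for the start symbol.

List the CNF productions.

TA → a; TC → c; TB → b; S → a; P → b; Q → a; R → a; S → P TA; S → TC X0; X0 → R TB; P → R TB; P → R X1; X1 → TC TB; Q → TC P; Q → TA X2; X2 → S X3; X3 → P TA; R → R X4; X4 → Q TC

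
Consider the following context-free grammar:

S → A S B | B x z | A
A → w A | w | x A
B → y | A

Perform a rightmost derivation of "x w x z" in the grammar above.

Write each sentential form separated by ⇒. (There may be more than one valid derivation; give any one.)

S ⇒ B x z ⇒ A x z ⇒ x A x z ⇒ x w x z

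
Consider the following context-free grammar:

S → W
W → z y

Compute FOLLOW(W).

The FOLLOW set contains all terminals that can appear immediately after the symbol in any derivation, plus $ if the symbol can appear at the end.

We compute FOLLOW(W) using the standard algorithm.
FOLLOW(S) starts with {$}.
FIRST(S) = {z}
FIRST(W) = {z}
FOLLOW(S) = {$}
FOLLOW(W) = {$}
Therefore, FOLLOW(W) = {$}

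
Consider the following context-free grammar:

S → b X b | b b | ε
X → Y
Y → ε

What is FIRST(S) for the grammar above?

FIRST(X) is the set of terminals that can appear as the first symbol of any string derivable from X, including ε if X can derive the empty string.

We compute FIRST(S) using the standard algorithm.
FIRST(S) = {b, ε}
FIRST(X) = {ε}
FIRST(Y) = {ε}
Therefore, FIRST(S) = {b, ε}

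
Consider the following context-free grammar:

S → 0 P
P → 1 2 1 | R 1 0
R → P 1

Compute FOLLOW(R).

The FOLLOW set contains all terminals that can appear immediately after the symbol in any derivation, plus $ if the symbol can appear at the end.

We compute FOLLOW(R) using the standard algorithm.
FOLLOW(S) starts with {$}.
FIRST(P) = {1}
FIRST(R) = {1}
FIRST(S) = {0}
FOLLOW(P) = {$, 1}
FOLLOW(R) = {1}
FOLLOW(S) = {$}
Therefore, FOLLOW(R) = {1}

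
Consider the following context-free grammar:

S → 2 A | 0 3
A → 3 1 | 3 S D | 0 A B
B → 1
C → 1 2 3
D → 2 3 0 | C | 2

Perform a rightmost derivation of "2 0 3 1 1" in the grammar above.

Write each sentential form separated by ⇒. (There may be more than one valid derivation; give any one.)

S ⇒ 2 A ⇒ 2 0 A B ⇒ 2 0 A 1 ⇒ 2 0 3 1 1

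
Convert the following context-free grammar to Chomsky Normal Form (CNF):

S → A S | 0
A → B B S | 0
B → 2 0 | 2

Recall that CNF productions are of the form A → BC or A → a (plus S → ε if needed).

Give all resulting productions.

S → 0; A → 0; T2 → 2; T0 → 0; B → 2; S → A S; A → B X0; X0 → B S; B → T2 T0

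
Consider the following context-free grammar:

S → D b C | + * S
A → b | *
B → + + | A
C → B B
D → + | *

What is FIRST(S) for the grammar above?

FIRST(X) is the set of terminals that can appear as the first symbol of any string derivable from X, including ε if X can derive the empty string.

We compute FIRST(S) using the standard algorithm.
FIRST(A) = {*, b}
FIRST(B) = {*, +, b}
FIRST(C) = {*, +, b}
FIRST(D) = {*, +}
FIRST(S) = {*, +}
Therefore, FIRST(S) = {*, +}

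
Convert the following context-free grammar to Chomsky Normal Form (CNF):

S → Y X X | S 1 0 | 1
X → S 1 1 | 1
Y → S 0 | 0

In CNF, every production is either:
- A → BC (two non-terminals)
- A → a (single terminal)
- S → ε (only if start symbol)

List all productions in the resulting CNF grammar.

T1 → 1; T0 → 0; S → 1; X → 1; Y → 0; S → Y X0; X0 → X X; S → S X1; X1 → T1 T0; X → S X2; X2 → T1 T1; Y → S T0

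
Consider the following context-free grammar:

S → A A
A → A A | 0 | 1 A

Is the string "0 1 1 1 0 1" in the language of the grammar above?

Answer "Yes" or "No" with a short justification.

No - no valid derivation exists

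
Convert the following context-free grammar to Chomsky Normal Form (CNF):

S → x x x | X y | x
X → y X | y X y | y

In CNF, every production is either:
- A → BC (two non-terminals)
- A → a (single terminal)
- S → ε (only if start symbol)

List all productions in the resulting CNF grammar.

TX → x; TY → y; S → x; X → y; S → TX X0; X0 → TX TX; S → X TY; X → TY X; X → TY X1; X1 → X TY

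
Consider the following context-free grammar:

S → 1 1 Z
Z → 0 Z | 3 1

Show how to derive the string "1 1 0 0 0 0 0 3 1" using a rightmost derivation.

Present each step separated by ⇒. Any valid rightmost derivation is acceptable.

S ⇒ 1 1 Z ⇒ 1 1 0 Z ⇒ 1 1 0 0 Z ⇒ 1 1 0 0 0 Z ⇒ 1 1 0 0 0 0 Z ⇒ 1 1 0 0 0 0 0 Z ⇒ 1 1 0 0 0 0 0 3 1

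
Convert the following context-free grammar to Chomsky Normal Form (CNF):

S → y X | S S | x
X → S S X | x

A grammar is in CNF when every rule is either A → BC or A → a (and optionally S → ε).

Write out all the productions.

TY → y; S → x; X → x; S → TY X; S → S S; X → S X0; X0 → S X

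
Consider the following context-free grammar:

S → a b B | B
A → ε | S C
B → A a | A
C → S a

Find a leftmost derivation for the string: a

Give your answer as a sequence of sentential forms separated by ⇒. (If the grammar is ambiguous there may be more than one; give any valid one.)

S ⇒ B ⇒ A a ⇒ a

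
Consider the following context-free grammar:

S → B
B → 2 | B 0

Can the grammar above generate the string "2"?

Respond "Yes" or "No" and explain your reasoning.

Yes - a valid derivation exists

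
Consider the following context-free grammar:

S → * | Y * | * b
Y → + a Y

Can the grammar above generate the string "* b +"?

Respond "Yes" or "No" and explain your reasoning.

No - no valid derivation exists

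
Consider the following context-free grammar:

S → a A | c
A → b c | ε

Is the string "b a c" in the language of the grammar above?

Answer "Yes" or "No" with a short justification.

No - no valid derivation exists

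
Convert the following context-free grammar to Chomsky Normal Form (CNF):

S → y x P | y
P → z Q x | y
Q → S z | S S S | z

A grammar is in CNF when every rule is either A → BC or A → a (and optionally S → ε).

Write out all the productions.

TY → y; TX → x; S → y; TZ → z; P → y; Q → z; S → TY X0; X0 → TX P; P → TZ X1; X1 → Q TX; Q → S TZ; Q → S X2; X2 → S S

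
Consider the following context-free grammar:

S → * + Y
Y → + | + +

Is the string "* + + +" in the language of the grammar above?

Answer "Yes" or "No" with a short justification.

Yes - a valid derivation exists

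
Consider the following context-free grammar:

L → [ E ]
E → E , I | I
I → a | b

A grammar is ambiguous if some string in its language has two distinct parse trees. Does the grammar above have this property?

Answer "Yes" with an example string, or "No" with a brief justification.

No - the grammar is unambiguous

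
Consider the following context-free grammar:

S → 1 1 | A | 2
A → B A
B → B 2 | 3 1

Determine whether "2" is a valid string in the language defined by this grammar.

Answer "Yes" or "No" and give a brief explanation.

Yes - a valid derivation exists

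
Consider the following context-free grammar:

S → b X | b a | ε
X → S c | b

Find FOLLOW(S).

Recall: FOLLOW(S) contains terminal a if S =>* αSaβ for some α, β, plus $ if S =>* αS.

We compute FOLLOW(S) using the standard algorithm.
FOLLOW(S) starts with {$}.
FIRST(S) = {b, ε}
FIRST(X) = {b, c}
FOLLOW(S) = {$, c}
FOLLOW(X) = {$, c}
Therefore, FOLLOW(S) = {$, c}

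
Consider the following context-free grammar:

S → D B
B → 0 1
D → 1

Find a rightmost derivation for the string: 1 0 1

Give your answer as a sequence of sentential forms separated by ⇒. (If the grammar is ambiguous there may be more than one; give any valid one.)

S ⇒ D B ⇒ D 0 1 ⇒ 1 0 1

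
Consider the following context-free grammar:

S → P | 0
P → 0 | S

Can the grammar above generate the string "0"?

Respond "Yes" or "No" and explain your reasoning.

Yes - a valid derivation exists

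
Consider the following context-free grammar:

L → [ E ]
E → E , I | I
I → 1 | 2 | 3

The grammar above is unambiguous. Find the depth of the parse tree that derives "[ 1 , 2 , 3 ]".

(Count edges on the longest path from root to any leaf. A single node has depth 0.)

5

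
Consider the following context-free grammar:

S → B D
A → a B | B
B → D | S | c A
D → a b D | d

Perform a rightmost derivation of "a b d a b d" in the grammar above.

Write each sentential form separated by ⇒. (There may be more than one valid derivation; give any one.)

S ⇒ B D ⇒ B a b D ⇒ B a b d ⇒ D a b d ⇒ a b D a b d ⇒ a b d a b d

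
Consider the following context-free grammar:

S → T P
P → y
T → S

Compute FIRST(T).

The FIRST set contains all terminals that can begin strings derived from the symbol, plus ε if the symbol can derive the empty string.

We compute FIRST(T) using the standard algorithm.
FIRST(P) = {y}
FIRST(S) = {}
FIRST(T) = {}
Therefore, FIRST(T) = {}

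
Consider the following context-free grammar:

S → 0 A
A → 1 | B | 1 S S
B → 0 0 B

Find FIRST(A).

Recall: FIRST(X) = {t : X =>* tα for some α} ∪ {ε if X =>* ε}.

We compute FIRST(A) using the standard algorithm.
FIRST(A) = {0, 1}
FIRST(B) = {0}
FIRST(S) = {0}
Therefore, FIRST(A) = {0, 1}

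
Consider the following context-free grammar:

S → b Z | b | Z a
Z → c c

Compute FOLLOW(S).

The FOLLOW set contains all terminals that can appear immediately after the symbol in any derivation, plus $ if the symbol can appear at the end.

We compute FOLLOW(S) using the standard algorithm.
FOLLOW(S) starts with {$}.
FIRST(S) = {b, c}
FIRST(Z) = {c}
FOLLOW(S) = {$}
FOLLOW(Z) = {$, a}
Therefore, FOLLOW(S) = {$}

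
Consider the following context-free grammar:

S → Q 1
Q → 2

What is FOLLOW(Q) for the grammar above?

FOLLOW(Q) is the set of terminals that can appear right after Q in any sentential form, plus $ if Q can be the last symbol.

We compute FOLLOW(Q) using the standard algorithm.
FOLLOW(S) starts with {$}.
FIRST(Q) = {2}
FIRST(S) = {2}
FOLLOW(Q) = {1}
FOLLOW(S) = {$}
Therefore, FOLLOW(Q) = {1}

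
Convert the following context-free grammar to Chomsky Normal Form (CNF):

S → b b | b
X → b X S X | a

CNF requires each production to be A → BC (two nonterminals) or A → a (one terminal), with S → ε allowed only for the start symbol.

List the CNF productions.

TB → b; S → b; X → a; S → TB TB; X → TB X0; X0 → X X1; X1 → S X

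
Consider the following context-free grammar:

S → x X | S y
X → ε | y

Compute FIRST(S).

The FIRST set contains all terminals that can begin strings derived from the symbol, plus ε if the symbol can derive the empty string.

We compute FIRST(S) using the standard algorithm.
FIRST(S) = {x}
FIRST(X) = {y, ε}
Therefore, FIRST(S) = {x}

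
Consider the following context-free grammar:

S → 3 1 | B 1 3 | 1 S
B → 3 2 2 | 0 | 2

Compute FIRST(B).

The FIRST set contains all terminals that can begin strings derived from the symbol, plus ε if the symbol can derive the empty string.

We compute FIRST(B) using the standard algorithm.
FIRST(B) = {0, 2, 3}
FIRST(S) = {0, 1, 2, 3}
Therefore, FIRST(B) = {0, 2, 3}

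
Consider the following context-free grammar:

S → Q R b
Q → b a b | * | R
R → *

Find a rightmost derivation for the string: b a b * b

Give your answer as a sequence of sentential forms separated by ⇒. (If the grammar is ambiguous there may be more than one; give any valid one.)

S ⇒ Q R b ⇒ Q * b ⇒ b a b * b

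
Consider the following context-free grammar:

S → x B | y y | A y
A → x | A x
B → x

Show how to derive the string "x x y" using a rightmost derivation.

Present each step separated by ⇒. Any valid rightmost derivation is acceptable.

S ⇒ A y ⇒ A x y ⇒ x x y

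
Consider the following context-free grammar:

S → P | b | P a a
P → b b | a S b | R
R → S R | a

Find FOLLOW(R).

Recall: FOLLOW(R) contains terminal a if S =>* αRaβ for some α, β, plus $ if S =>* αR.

We compute FOLLOW(R) using the standard algorithm.
FOLLOW(S) starts with {$}.
FIRST(P) = {a, b}
FIRST(R) = {a, b}
FIRST(S) = {a, b}
FOLLOW(P) = {$, a, b}
FOLLOW(R) = {$, a, b}
FOLLOW(S) = {$, a, b}
Therefore, FOLLOW(R) = {$, a, b}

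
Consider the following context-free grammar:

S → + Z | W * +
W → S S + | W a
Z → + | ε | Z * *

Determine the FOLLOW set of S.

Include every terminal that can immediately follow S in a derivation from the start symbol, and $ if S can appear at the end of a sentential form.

We compute FOLLOW(S) using the standard algorithm.
FOLLOW(S) starts with {$}.
FIRST(S) = {+}
FIRST(W) = {+}
FIRST(Z) = {*, +, ε}
FOLLOW(S) = {$, +}
FOLLOW(W) = {*, a}
FOLLOW(Z) = {$, *, +}
Therefore, FOLLOW(S) = {$, +}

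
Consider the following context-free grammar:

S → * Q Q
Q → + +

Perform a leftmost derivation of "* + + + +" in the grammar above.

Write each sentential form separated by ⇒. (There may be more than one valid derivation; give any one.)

S ⇒ * Q Q ⇒ * + + Q ⇒ * + + + +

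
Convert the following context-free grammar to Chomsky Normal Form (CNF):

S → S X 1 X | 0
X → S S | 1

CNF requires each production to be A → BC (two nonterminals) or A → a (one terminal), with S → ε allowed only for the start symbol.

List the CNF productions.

T1 → 1; S → 0; X → 1; S → S X0; X0 → X X1; X1 → T1 X; X → S S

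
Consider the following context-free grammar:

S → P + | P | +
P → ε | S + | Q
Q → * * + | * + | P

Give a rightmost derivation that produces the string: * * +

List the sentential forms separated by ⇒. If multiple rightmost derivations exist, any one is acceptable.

S ⇒ P ⇒ Q ⇒ * * +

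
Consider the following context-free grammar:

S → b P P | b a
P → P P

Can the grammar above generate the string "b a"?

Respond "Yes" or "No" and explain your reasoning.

Yes - a valid derivation exists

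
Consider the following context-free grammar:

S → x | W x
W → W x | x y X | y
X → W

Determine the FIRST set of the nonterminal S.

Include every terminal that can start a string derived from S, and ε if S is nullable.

We compute FIRST(S) using the standard algorithm.
FIRST(S) = {x, y}
FIRST(W) = {x, y}
FIRST(X) = {x, y}
Therefore, FIRST(S) = {x, y}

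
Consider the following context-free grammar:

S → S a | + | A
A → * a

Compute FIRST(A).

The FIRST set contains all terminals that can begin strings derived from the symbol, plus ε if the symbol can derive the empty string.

We compute FIRST(A) using the standard algorithm.
FIRST(A) = {*}
FIRST(S) = {*, +}
Therefore, FIRST(A) = {*}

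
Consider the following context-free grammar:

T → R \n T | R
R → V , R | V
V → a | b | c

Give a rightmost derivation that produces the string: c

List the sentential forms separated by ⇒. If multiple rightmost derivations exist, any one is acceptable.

T ⇒ R ⇒ V ⇒ c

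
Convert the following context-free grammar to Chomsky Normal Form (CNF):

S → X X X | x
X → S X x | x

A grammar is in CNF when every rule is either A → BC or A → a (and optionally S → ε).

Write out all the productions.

S → x; TX → x; X → x; S → X X0; X0 → X X; X → S X1; X1 → X TX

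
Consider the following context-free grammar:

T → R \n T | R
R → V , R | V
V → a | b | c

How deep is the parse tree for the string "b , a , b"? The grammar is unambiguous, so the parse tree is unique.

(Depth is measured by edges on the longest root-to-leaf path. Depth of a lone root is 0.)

5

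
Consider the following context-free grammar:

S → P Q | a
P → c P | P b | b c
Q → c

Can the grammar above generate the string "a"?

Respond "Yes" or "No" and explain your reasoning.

Yes - a valid derivation exists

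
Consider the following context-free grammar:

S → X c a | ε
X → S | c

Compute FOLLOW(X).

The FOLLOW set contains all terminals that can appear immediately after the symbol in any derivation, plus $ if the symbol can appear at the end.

We compute FOLLOW(X) using the standard algorithm.
FOLLOW(S) starts with {$}.
FIRST(S) = {c, ε}
FIRST(X) = {c, ε}
FOLLOW(S) = {$, c}
FOLLOW(X) = {c}
Therefore, FOLLOW(X) = {c}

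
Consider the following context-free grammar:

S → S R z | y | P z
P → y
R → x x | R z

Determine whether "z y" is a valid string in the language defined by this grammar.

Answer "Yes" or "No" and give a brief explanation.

No - no valid derivation exists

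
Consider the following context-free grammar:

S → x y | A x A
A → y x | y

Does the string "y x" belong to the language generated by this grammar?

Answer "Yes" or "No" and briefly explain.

No - no valid derivation exists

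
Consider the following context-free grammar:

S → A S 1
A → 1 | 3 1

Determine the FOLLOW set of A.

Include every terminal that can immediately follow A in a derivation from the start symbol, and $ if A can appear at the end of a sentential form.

We compute FOLLOW(A) using the standard algorithm.
FOLLOW(S) starts with {$}.
FIRST(A) = {1, 3}
FIRST(S) = {1, 3}
FOLLOW(A) = {1, 3}
FOLLOW(S) = {$, 1}
Therefore, FOLLOW(A) = {1, 3}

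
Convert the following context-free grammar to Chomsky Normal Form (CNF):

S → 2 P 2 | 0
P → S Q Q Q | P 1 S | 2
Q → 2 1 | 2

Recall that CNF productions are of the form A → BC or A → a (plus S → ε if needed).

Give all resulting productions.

T2 → 2; S → 0; T1 → 1; P → 2; Q → 2; S → T2 X0; X0 → P T2; P → S X1; X1 → Q X2; X2 → Q Q; P → P X3; X3 → T1 S; Q → T2 T1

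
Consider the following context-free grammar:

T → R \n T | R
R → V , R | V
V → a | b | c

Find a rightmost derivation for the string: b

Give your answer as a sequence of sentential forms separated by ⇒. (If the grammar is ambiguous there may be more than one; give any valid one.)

T ⇒ R ⇒ V ⇒ b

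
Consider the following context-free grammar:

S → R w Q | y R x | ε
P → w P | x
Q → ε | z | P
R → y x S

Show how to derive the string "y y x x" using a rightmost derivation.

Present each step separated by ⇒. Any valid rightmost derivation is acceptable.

S ⇒ y R x ⇒ y y x S x ⇒ y y x x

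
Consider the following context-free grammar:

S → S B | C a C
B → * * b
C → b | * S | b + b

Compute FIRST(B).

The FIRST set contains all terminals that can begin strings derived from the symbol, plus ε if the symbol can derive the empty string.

We compute FIRST(B) using the standard algorithm.
FIRST(B) = {*}
FIRST(C) = {*, b}
FIRST(S) = {*, b}
Therefore, FIRST(B) = {*}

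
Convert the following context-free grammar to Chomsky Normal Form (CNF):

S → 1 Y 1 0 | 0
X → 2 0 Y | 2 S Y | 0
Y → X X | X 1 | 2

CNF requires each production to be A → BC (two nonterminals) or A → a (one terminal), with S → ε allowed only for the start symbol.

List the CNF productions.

T1 → 1; T0 → 0; S → 0; T2 → 2; X → 0; Y → 2; S → T1 X0; X0 → Y X1; X1 → T1 T0; X → T2 X2; X2 → T0 Y; X → T2 X3; X3 → S Y; Y → X X; Y → X T1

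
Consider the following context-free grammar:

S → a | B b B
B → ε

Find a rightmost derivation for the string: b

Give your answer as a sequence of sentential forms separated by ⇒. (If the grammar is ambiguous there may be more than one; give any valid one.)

S ⇒ B b B ⇒ B b ⇒ b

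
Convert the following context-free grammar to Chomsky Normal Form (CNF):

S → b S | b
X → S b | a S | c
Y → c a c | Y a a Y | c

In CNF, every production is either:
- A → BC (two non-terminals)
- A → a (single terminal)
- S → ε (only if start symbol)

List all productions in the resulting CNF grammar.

TB → b; S → b; TA → a; X → c; TC → c; Y → c; S → TB S; X → S TB; X → TA S; Y → TC X0; X0 → TA TC; Y → Y X1; X1 → TA X2; X2 → TA Y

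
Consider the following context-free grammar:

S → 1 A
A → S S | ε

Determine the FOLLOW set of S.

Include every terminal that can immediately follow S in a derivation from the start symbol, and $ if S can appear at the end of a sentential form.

We compute FOLLOW(S) using the standard algorithm.
FOLLOW(S) starts with {$}.
FIRST(A) = {1, ε}
FIRST(S) = {1}
FOLLOW(A) = {$, 1}
FOLLOW(S) = {$, 1}
Therefore, FOLLOW(S) = {$, 1}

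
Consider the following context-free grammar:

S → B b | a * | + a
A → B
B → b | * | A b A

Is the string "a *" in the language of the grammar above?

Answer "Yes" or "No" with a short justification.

Yes - a valid derivation exists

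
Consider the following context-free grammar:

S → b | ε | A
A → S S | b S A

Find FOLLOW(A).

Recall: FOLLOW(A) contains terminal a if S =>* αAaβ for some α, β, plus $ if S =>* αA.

We compute FOLLOW(A) using the standard algorithm.
FOLLOW(S) starts with {$}.
FIRST(A) = {b, ε}
FIRST(S) = {b, ε}
FOLLOW(A) = {$, b}
FOLLOW(S) = {$, b}
Therefore, FOLLOW(A) = {$, b}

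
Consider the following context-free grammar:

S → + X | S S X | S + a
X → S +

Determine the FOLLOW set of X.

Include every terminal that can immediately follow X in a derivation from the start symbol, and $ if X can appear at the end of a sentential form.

We compute FOLLOW(X) using the standard algorithm.
FOLLOW(S) starts with {$}.
FIRST(S) = {+}
FIRST(X) = {+}
FOLLOW(S) = {$, +}
FOLLOW(X) = {$, +}
Therefore, FOLLOW(X) = {$, +}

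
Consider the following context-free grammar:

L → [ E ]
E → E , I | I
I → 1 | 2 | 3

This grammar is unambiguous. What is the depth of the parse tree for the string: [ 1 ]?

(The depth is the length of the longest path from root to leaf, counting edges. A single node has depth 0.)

3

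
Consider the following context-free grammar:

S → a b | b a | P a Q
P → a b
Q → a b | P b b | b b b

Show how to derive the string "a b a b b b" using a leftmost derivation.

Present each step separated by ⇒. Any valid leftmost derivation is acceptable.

S ⇒ P a Q ⇒ a b a Q ⇒ a b a b b b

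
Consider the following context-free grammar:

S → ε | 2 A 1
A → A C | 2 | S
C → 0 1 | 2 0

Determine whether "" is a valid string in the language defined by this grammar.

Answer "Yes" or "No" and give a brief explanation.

Yes - a valid derivation exists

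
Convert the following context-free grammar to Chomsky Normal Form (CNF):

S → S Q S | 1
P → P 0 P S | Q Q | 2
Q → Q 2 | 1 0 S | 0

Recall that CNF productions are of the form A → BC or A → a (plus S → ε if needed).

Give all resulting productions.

S → 1; T0 → 0; P → 2; T2 → 2; T1 → 1; Q → 0; S → S X0; X0 → Q S; P → P X1; X1 → T0 X2; X2 → P S; P → Q Q; Q → Q T2; Q → T1 X3; X3 → T0 S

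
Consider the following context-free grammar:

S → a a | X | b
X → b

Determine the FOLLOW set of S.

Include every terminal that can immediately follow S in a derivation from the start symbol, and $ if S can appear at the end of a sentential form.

We compute FOLLOW(S) using the standard algorithm.
FOLLOW(S) starts with {$}.
FIRST(S) = {a, b}
FIRST(X) = {b}
FOLLOW(S) = {$}
FOLLOW(X) = {$}
Therefore, FOLLOW(S) = {$}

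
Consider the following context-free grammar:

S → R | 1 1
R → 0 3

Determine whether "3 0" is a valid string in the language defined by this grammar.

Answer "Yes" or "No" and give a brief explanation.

No - no valid derivation exists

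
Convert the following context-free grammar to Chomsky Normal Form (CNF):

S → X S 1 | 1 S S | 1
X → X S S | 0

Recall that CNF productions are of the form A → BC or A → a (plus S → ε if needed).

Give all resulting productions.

T1 → 1; S → 1; X → 0; S → X X0; X0 → S T1; S → T1 X1; X1 → S S; X → X X2; X2 → S S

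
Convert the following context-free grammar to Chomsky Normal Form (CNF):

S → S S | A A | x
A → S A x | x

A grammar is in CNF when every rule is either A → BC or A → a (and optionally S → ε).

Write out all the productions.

S → x; TX → x; A → x; S → S S; S → A A; A → S X0; X0 → A TX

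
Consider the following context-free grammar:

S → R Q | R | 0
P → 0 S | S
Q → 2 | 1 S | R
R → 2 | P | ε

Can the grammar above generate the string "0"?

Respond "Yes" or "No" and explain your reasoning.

Yes - a valid derivation exists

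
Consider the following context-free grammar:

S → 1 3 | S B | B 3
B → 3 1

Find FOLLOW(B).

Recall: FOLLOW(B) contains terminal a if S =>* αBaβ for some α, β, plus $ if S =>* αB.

We compute FOLLOW(B) using the standard algorithm.
FOLLOW(S) starts with {$}.
FIRST(B) = {3}
FIRST(S) = {1, 3}
FOLLOW(B) = {$, 3}
FOLLOW(S) = {$, 3}
Therefore, FOLLOW(B) = {$, 3}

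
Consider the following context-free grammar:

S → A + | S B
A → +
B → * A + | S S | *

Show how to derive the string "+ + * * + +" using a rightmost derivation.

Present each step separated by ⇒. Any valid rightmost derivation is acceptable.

S ⇒ S B ⇒ S * A + ⇒ S * + + ⇒ S B * + + ⇒ S * * + + ⇒ A + * * + + ⇒ + + * * + +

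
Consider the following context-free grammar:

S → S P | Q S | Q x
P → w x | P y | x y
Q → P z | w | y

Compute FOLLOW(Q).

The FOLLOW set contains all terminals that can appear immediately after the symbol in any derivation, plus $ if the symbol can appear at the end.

We compute FOLLOW(Q) using the standard algorithm.
FOLLOW(S) starts with {$}.
FIRST(P) = {w, x}
FIRST(Q) = {w, x, y}
FIRST(S) = {w, x, y}
FOLLOW(P) = {$, w, x, y, z}
FOLLOW(Q) = {w, x, y}
FOLLOW(S) = {$, w, x}
Therefore, FOLLOW(Q) = {w, x, y}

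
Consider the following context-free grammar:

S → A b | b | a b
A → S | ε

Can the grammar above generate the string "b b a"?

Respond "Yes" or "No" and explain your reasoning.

No - no valid derivation exists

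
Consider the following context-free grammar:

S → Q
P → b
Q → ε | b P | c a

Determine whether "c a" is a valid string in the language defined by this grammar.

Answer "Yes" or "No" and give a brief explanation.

Yes - a valid derivation exists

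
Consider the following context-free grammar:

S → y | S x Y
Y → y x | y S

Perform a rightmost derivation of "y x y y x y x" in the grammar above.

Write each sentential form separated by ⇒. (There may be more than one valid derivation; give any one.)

S ⇒ S x Y ⇒ S x y x ⇒ S x Y x y x ⇒ S x y S x y x ⇒ S x y y x y x ⇒ y x y y x y x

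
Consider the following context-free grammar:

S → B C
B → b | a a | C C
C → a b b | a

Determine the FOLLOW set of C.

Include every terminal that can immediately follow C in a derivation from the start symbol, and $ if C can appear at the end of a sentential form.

We compute FOLLOW(C) using the standard algorithm.
FOLLOW(S) starts with {$}.
FIRST(B) = {a, b}
FIRST(C) = {a}
FIRST(S) = {a, b}
FOLLOW(B) = {a}
FOLLOW(C) = {$, a}
FOLLOW(S) = {$}
Therefore, FOLLOW(C) = {$, a}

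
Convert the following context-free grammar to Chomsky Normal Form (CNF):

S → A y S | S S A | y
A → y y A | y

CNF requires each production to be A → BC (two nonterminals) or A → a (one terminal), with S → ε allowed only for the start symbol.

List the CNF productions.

TY → y; S → y; A → y; S → A X0; X0 → TY S; S → S X1; X1 → S A; A → TY X2; X2 → TY A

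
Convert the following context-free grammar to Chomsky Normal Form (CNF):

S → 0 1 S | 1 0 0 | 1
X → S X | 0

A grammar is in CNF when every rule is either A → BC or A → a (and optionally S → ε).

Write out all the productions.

T0 → 0; T1 → 1; S → 1; X → 0; S → T0 X0; X0 → T1 S; S → T1 X1; X1 → T0 T0; X → S X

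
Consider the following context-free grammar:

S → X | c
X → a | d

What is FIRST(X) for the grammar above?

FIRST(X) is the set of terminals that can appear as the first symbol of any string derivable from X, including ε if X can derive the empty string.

We compute FIRST(X) using the standard algorithm.
FIRST(S) = {a, c, d}
FIRST(X) = {a, d}
Therefore, FIRST(X) = {a, d}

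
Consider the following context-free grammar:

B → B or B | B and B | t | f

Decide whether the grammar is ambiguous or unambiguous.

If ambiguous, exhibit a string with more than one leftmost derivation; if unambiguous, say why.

Ambiguous - the string 't and f and f and t or t' has two distinct leftmost derivations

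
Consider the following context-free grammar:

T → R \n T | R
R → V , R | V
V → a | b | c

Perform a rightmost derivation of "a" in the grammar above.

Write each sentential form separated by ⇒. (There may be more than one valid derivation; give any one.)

T ⇒ R ⇒ V ⇒ a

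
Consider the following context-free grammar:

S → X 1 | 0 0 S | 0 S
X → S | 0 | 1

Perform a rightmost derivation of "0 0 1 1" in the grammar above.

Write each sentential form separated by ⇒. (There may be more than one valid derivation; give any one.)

S ⇒ 0 0 S ⇒ 0 0 X 1 ⇒ 0 0 1 1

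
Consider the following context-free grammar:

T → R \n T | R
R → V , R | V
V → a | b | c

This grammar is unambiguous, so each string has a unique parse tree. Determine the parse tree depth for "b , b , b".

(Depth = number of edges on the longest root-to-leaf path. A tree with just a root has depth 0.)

5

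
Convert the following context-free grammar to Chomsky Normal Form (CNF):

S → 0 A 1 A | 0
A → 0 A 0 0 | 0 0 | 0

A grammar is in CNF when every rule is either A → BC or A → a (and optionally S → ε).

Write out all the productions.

T0 → 0; T1 → 1; S → 0; A → 0; S → T0 X0; X0 → A X1; X1 → T1 A; A → T0 X2; X2 → A X3; X3 → T0 T0; A → T0 T0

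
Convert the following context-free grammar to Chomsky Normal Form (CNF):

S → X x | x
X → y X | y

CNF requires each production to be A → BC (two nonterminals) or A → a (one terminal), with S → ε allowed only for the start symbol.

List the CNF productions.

TX → x; S → x; TY → y; X → y; S → X TX; X → TY X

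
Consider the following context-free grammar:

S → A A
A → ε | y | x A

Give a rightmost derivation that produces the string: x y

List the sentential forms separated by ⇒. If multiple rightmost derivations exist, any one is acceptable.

S ⇒ A A ⇒ A ⇒ x A ⇒ x y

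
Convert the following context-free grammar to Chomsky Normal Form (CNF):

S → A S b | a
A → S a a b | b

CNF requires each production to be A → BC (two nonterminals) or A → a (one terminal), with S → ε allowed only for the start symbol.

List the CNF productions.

TB → b; S → a; TA → a; A → b; S → A X0; X0 → S TB; A → S X1; X1 → TA X2; X2 → TA TB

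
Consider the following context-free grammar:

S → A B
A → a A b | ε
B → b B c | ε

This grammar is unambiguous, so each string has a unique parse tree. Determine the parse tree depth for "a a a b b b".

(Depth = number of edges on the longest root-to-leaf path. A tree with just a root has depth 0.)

5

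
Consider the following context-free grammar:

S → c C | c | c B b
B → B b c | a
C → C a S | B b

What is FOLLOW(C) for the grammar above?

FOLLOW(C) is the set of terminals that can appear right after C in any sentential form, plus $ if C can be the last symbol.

We compute FOLLOW(C) using the standard algorithm.
FOLLOW(S) starts with {$}.
FIRST(B) = {a}
FIRST(C) = {a}
FIRST(S) = {c}
FOLLOW(B) = {b}
FOLLOW(C) = {$, a}
FOLLOW(S) = {$, a}
Therefore, FOLLOW(C) = {$, a}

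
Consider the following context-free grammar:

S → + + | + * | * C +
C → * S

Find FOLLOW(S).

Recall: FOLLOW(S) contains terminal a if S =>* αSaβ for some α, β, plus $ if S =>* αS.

We compute FOLLOW(S) using the standard algorithm.
FOLLOW(S) starts with {$}.
FIRST(C) = {*}
FIRST(S) = {*, +}
FOLLOW(C) = {+}
FOLLOW(S) = {$, +}
Therefore, FOLLOW(S) = {$, +}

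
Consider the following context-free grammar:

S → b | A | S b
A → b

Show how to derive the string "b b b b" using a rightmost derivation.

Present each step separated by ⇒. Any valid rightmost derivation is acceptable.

S ⇒ S b ⇒ S b b ⇒ S b b b ⇒ b b b b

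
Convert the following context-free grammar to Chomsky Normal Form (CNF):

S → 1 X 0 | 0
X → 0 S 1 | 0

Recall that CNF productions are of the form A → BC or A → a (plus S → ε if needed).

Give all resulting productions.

T1 → 1; T0 → 0; S → 0; X → 0; S → T1 X0; X0 → X T0; X → T0 X1; X1 → S T1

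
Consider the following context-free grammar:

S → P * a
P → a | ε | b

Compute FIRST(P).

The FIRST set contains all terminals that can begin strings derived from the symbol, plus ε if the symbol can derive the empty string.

We compute FIRST(P) using the standard algorithm.
FIRST(P) = {a, b, ε}
FIRST(S) = {*, a, b}
Therefore, FIRST(P) = {a, b, ε}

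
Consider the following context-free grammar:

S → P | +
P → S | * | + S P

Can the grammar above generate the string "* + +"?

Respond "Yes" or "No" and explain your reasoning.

No - no valid derivation exists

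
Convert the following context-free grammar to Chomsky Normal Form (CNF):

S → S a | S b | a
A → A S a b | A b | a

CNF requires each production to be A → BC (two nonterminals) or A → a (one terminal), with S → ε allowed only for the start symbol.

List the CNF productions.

TA → a; TB → b; S → a; A → a; S → S TA; S → S TB; A → A X0; X0 → S X1; X1 → TA TB; A → A TB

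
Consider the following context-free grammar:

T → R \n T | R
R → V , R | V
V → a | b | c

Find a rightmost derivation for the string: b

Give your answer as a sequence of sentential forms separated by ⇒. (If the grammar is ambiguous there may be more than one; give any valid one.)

T ⇒ R ⇒ V ⇒ b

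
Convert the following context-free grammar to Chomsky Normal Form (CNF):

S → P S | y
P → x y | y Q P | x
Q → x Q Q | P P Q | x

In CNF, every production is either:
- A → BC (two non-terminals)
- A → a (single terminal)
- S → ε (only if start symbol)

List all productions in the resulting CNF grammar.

S → y; TX → x; TY → y; P → x; Q → x; S → P S; P → TX TY; P → TY X0; X0 → Q P; Q → TX X1; X1 → Q Q; Q → P X2; X2 → P Q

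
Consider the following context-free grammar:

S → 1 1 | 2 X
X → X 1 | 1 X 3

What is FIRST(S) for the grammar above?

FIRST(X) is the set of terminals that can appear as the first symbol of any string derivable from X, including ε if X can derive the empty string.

We compute FIRST(S) using the standard algorithm.
FIRST(S) = {1, 2}
FIRST(X) = {1}
Therefore, FIRST(S) = {1, 2}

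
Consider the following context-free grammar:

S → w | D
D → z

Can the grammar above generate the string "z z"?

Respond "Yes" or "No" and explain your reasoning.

No - no valid derivation exists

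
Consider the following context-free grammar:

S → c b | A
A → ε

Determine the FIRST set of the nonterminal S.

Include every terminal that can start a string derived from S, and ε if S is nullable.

We compute FIRST(S) using the standard algorithm.
FIRST(A) = {ε}
FIRST(S) = {c, ε}
Therefore, FIRST(S) = {c, ε}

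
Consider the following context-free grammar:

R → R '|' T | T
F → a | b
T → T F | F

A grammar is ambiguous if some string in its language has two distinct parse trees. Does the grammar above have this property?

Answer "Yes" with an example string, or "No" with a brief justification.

No - the grammar is unambiguous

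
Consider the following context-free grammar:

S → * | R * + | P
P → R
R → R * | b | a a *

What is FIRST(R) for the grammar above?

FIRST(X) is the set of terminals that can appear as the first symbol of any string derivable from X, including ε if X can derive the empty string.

We compute FIRST(R) using the standard algorithm.
FIRST(P) = {a, b}
FIRST(R) = {a, b}
FIRST(S) = {*, a, b}
Therefore, FIRST(R) = {a, b}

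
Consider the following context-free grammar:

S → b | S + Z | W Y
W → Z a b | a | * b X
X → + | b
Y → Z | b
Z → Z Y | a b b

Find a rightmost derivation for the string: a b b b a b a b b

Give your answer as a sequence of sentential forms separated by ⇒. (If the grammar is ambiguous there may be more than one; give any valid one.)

S ⇒ W Y ⇒ W Z ⇒ W a b b ⇒ Z a b a b b ⇒ Z Y a b a b b ⇒ Z b a b a b b ⇒ a b b b a b a b b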